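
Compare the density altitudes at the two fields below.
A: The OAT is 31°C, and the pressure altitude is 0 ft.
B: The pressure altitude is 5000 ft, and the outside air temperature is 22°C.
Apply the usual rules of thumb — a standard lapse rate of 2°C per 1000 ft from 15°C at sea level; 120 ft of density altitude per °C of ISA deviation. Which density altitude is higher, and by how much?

B by 5120 ft

A: ISA temp = 15°C, deviation +16°C, DA = 0 + 120 × 16 = 1920 ft.
B: ISA temp = 5°C, deviation +17°C, DA = 5000 + 120 × 17 = 7040 ft.
B is higher by 7040 − 1920 = 5120 ft.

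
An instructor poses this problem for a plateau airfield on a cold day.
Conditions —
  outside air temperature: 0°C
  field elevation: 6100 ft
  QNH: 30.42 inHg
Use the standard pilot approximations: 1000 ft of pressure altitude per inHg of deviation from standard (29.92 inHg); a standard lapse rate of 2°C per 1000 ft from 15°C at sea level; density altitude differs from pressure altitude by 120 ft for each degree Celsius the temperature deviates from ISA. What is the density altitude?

5144 ft

Pressure altitude = 6100 + (29.92 − 30.42) × 1000 = 6100 + (-500) = 5600 ft.
ISA temperature at 5600 ft = 15 − 2 × (5600/1000) = 3.8°C.
ISA deviation = 0 − 3.8 = -3.8°C.
Density altitude = 5600 + 120 × (-3.8) = 5144 ft.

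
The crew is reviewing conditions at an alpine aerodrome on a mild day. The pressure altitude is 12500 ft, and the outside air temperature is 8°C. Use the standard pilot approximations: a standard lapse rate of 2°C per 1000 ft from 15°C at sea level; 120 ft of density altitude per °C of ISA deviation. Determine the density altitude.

ISA temperature at 12500 ft = 15 − 2 × (12500/1000) = -10°C.
ISA deviation = 8 − (-10) = +18°C.
Density altitude = 12500 + 120 × (18) = 12500 + (+2160) = 14660 ft.

14660 ft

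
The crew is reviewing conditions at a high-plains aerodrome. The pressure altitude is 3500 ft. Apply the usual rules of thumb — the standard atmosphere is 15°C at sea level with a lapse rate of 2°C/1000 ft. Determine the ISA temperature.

8°C

ISA temperature = 15 − 2 × (3500/1000) = 15 − 7 = 8°C.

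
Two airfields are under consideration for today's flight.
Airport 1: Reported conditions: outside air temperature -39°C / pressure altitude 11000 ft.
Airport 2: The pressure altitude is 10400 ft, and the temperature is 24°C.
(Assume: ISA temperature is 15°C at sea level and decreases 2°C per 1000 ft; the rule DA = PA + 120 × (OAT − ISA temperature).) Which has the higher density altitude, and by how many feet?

Airport 1: ISA temp = -7°C, deviation -32°C, DA = 11000 + 120 × (-32) = 7160 ft.
Airport 2: ISA temp = -5.8°C, deviation +29.8°C, DA = 10400 + 120 × 29.8 = 13976 ft.
Airport 2 is higher by 13976 − 7160 = 6816 ft.

Airport 2 by 6816 ft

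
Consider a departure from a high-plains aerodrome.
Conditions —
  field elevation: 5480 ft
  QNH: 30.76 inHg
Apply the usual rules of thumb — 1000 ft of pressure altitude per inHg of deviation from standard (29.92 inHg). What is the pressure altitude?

Pressure correction = (29.92 − 30.76) × 1000 = -840 ft.
Pressure altitude = 5480 + (-840) = 4640 ft.

4640 ft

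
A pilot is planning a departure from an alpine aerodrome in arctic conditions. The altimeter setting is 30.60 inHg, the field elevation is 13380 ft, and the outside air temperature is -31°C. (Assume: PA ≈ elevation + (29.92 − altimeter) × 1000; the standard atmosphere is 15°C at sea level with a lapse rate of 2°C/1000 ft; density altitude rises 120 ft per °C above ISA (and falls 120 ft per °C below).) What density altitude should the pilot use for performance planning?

Pressure altitude = 13380 + (29.92 − 30.60) × 1000 = 13380 + (-680) = 12700 ft.
ISA temperature at 12700 ft = 15 − 2 × (12700/1000) = -10.4°C.
ISA deviation = -31 − (-10.4) = -20.6°C.
Density altitude = 12700 + 120 × (-20.6) = 10228 ft.

10228 ft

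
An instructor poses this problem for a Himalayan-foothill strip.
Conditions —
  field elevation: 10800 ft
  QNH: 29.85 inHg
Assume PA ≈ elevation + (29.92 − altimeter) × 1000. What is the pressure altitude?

Pressure correction = (29.92 − 29.85) × 1000 = +70 ft.
Pressure altitude = 10800 + (+70) = 10870 ft.

10870 ft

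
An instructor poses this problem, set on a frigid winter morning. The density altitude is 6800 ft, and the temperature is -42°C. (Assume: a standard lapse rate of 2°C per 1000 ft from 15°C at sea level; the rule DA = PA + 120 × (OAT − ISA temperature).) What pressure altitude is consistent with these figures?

11000 ft

DA = PA + 120 × (OAT − (15 − 2·PA/1000)) = PA + 120·OAT − 1800 + 0.24·PA = 1.24·PA + 120·OAT − 1800.
So 1.24·PA = 6800 − 120 × (-42) + 1800 = 13640.
PA = 13640 / 1.24 = 11000 ft.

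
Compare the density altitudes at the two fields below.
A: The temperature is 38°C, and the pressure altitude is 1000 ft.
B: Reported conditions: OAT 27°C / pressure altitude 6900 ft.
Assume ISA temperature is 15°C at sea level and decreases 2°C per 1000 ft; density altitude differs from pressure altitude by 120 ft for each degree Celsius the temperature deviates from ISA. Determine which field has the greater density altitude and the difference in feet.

B by 5996 ft

A: ISA temp = 13°C, deviation +25°C, DA = 1000 + 120 × 25 = 4000 ft.
B: ISA temp = 1.2°C, deviation +25.8°C, DA = 6900 + 120 × 25.8 = 9996 ft.
B is higher by 9996 − 4000 = 5996 ft.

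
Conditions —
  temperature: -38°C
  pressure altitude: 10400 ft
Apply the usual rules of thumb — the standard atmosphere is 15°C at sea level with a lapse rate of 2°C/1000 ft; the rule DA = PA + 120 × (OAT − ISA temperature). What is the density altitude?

6536 ft

ISA temperature at 10400 ft = 15 − 2 × (10400/1000) = -5.8°C.
ISA deviation = -38 − (-5.8) = -32.2°C.
Density altitude = 10400 + 120 × (-32.2) = 10400 + (-3864) = 6536 ft.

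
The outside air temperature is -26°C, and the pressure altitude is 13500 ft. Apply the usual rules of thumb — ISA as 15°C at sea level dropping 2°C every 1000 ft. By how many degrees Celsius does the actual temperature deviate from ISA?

ISA temperature at 13500 ft = 15 − 2 × (13500/1000) = -12°C.
Deviation = OAT − ISA = -26 − (-12) = -14°C.

ISA-14°C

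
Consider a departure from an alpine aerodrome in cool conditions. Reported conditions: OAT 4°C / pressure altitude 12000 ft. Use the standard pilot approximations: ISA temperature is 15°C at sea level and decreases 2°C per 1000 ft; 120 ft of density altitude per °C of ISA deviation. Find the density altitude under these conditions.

ISA temperature at 12000 ft = 15 − 2 × (12000/1000) = -9°C.
ISA deviation = 4 − (-9) = +13°C.
Density altitude = 12000 + 120 × (13) = 12000 + (+1560) = 13560 ft.

13560 ft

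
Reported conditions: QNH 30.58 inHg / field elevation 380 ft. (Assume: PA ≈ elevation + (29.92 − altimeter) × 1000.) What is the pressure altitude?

Pressure correction = (29.92 − 30.58) × 1000 = -660 ft.
Pressure altitude = 380 + (-660) = -280 ft.

-280 ft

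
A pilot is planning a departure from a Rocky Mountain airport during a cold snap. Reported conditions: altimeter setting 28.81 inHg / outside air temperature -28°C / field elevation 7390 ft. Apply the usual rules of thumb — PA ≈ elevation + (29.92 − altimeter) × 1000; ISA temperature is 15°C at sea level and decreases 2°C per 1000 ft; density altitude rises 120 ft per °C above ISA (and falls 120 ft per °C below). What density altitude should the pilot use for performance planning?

Pressure altitude = 7390 + (29.92 − 28.81) × 1000 = 7390 + (+1110) = 8500 ft.
ISA temperature at 8500 ft = 15 − 2 × (8500/1000) = -2°C.
ISA deviation = -28 − (-2) = -26°C.
Density altitude = 8500 + 120 × (-26) = 5380 ft.

5380 ft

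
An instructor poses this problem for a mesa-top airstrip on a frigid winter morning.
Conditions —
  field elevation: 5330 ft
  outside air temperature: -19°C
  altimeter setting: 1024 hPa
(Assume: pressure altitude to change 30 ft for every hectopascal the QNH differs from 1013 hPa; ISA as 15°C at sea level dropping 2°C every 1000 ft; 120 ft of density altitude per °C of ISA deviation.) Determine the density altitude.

Pressure altitude = 5330 + (1013 − 1024) × 30 = 5330 + (-330) = 5000 ft.
ISA temperature at 5000 ft = 15 − 2 × (5000/1000) = 5°C.
ISA deviation = -19 − 5 = -24°C.
Density altitude = 5000 + 120 × (-24) = 2120 ft.

2120 ft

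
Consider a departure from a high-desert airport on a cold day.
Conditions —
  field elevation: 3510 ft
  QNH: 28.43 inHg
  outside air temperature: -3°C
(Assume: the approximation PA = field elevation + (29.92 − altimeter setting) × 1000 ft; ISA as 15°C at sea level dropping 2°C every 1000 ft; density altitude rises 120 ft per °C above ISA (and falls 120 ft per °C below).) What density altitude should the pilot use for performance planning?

Pressure altitude = 3510 + (29.92 − 28.43) × 1000 = 3510 + (+1490) = 5000 ft.
ISA temperature at 5000 ft = 15 − 2 × (5000/1000) = 5°C.
ISA deviation = -3 − 5 = -8°C.
Density altitude = 5000 + 120 × (-8) = 4040 ft.

4040 ft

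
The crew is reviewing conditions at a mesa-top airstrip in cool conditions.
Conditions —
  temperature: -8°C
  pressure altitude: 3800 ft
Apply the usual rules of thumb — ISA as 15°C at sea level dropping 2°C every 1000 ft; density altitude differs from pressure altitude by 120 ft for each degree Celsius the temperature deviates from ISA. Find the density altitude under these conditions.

ISA temperature at 3800 ft = 15 − 2 × (3800/1000) = 7.4°C.
ISA deviation = -8 − 7.4 = -15.4°C.
Density altitude = 3800 + 120 × (-15.4) = 3800 + (-1848) = 1952 ft.

1952 ft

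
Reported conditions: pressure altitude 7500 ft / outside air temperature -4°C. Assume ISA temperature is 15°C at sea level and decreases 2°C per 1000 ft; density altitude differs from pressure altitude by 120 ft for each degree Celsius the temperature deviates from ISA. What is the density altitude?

ISA temperature at 7500 ft = 15 − 2 × (7500/1000) = 0°C.
ISA deviation = -4 − 0 = -4°C.
Density altitude = 7500 + 120 × (-4) = 7500 + (-480) = 7020 ft.

7020 ft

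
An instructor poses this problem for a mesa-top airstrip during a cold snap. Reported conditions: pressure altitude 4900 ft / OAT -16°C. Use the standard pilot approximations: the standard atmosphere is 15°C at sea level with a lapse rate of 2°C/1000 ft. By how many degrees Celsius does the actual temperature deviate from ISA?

ISA temperature at 4900 ft = 15 − 2 × (4900/1000) = 5.2°C.
Deviation = OAT − ISA = -16 − 5.2 = -21.2°C.

ISA-21.2°C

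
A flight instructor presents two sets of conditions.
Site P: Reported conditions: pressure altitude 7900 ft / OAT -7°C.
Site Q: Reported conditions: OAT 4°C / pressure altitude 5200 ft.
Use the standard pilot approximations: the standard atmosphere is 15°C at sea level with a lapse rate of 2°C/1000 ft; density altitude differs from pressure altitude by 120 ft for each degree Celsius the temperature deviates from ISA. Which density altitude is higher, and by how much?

Site P by 2028 ft

Site P: ISA temp = -0.8°C, deviation -6.2°C, DA = 7900 + 120 × (-6.2) = 7156 ft.
Site Q: ISA temp = 4.6°C, deviation -0.6°C, DA = 5200 + 120 × (-0.6) = 5128 ft.
Site P is higher by 7156 − 5128 = 2028 ft.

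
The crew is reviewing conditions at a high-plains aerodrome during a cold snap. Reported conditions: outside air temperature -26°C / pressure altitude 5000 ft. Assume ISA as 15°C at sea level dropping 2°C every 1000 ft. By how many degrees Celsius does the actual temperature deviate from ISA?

ISA-31°C

ISA temperature at 5000 ft = 15 − 2 × (5000/1000) = 5°C.
Deviation = OAT − ISA = -26 − 5 = -31°C.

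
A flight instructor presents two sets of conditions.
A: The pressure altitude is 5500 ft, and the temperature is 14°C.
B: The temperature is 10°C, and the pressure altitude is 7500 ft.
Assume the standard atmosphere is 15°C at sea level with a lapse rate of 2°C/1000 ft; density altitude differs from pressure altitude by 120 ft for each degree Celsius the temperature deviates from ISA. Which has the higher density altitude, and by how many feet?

A: ISA temp = 4°C, deviation +10°C, DA = 5500 + 120 × 10 = 6700 ft.
B: ISA temp = 0°C, deviation +10°C, DA = 7500 + 120 × 10 = 8700 ft.
B is higher by 8700 − 6700 = 2000 ft.

B by 2000 ft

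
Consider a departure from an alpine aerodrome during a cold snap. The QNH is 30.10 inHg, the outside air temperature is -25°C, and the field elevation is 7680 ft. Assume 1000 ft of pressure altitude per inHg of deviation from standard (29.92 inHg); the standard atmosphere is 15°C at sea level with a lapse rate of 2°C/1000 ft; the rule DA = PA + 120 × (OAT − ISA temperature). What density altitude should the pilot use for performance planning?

4500 ft

Pressure altitude = 7680 + (29.92 − 30.10) × 1000 = 7680 + (-180) = 7500 ft.
ISA temperature at 7500 ft = 15 − 2 × (7500/1000) = 0°C.
ISA deviation = -25 − 0 = -25°C.
Density altitude = 7500 + 120 × (-25) = 4500 ft.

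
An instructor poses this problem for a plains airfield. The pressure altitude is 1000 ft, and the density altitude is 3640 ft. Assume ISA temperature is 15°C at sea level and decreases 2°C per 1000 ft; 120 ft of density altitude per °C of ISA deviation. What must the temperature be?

Density altitude − pressure altitude = 3640 − 1000 = +2640 ft.
At 120 ft/°C that is an ISA deviation of 2640/120 = +22°C.
ISA temperature at 1000 ft = 15 − 2 × (1000/1000) = 13°C.
OAT = ISA + deviation = 13 + (+22) = 35°C.

35°C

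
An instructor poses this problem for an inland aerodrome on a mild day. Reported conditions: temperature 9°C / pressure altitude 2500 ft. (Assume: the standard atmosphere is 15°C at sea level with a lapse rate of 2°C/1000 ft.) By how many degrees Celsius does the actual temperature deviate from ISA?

ISA-1°C

ISA temperature at 2500 ft = 15 − 2 × (2500/1000) = 10°C.
Deviation = OAT − ISA = 9 − 10 = -1°C.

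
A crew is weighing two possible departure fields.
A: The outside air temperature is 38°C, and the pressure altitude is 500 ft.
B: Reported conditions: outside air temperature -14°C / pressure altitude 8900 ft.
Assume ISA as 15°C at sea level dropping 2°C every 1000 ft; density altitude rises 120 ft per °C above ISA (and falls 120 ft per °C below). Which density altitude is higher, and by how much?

B by 4176 ft

A: ISA temp = 14°C, deviation +24°C, DA = 500 + 120 × 24 = 3380 ft.
B: ISA temp = -2.8°C, deviation -11.2°C, DA = 8900 + 120 × (-11.2) = 7556 ft.
B is higher by 7556 − 3380 = 4176 ft.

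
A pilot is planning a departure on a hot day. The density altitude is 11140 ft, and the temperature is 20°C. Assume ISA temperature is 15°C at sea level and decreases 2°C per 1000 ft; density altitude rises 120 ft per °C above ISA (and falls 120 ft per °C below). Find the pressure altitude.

DA = PA + 120 × (OAT − (15 − 2·PA/1000)) = PA + 120·OAT − 1800 + 0.24·PA = 1.24·PA + 120·OAT − 1800.
So 1.24·PA = 11140 − 120 × 20 + 1800 = 10540.
PA = 10540 / 1.24 = 8500 ft.

8500 ft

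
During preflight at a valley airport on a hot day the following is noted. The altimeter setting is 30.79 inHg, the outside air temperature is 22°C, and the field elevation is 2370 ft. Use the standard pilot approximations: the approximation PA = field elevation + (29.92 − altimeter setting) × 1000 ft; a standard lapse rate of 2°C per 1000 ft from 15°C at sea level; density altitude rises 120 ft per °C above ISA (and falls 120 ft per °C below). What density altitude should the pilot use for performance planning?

Pressure altitude = 2370 + (29.92 − 30.79) × 1000 = 2370 + (-870) = 1500 ft.
ISA temperature at 1500 ft = 15 − 2 × (1500/1000) = 12°C.
ISA deviation = 22 − 12 = +10°C.
Density altitude = 1500 + 120 × (10) = 2700 ft.

2700 ft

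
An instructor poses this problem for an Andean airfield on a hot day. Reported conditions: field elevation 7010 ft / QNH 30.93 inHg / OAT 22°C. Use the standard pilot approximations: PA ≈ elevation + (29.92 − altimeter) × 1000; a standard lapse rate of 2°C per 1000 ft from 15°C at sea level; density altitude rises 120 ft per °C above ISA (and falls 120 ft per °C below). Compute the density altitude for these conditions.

8280 ft

Pressure altitude = 7010 + (29.92 − 30.93) × 1000 = 7010 + (-1010) = 6000 ft.
ISA temperature at 6000 ft = 15 − 2 × (6000/1000) = 3°C.
ISA deviation = 22 − 3 = +19°C.
Density altitude = 6000 + 120 × (19) = 8280 ft.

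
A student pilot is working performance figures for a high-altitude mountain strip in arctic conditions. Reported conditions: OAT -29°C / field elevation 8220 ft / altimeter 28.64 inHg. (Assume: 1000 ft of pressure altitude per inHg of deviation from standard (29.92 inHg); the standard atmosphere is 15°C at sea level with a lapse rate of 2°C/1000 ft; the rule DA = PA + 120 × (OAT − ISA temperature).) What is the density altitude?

6500 ft

Pressure altitude = 8220 + (29.92 − 28.64) × 1000 = 8220 + (+1280) = 9500 ft.
ISA temperature at 9500 ft = 15 − 2 × (9500/1000) = -4°C.
ISA deviation = -29 − (-4) = -25°C.
Density altitude = 9500 + 120 × (-25) = 6500 ft.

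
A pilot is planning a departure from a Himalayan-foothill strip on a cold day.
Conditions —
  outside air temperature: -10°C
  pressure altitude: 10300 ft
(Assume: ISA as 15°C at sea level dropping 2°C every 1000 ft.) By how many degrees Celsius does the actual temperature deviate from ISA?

ISA temperature at 10300 ft = 15 − 2 × (10300/1000) = -5.6°C.
Deviation = OAT − ISA = -10 − (-5.6) = -4.4°C.

ISA-4.4°C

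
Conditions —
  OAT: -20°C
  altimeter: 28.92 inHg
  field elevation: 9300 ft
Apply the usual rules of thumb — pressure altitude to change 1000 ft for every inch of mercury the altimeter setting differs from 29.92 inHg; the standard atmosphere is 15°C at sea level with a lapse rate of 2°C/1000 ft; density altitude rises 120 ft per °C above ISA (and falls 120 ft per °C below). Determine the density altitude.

Pressure altitude = 9300 + (29.92 − 28.92) × 1000 = 9300 + (+1000) = 10300 ft.
ISA temperature at 10300 ft = 15 − 2 × (10300/1000) = -5.6°C.
ISA deviation = -20 − (-5.6) = -14.4°C.
Density altitude = 10300 + 120 × (-14.4) = 8572 ft.

8572 ft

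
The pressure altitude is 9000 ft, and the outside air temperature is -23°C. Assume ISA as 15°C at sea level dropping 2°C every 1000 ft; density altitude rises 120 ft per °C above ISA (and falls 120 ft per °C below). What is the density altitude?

ISA temperature at 9000 ft = 15 − 2 × (9000/1000) = -3°C.
ISA deviation = -23 − (-3) = -20°C.
Density altitude = 9000 + 120 × (-20) = 9000 + (-2400) = 6600 ft.

6600 ft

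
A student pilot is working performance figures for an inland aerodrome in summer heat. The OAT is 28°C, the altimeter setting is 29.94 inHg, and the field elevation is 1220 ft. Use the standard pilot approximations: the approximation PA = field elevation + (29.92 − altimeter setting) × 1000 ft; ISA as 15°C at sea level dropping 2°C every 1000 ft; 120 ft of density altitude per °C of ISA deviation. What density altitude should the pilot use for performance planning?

Pressure altitude = 1220 + (29.92 − 29.94) × 1000 = 1220 + (-20) = 1200 ft.
ISA temperature at 1200 ft = 15 − 2 × (1200/1000) = 12.6°C.
ISA deviation = 28 − 12.6 = +15.4°C.
Density altitude = 1200 + 120 × (15.4) = 3048 ft.

3048 ft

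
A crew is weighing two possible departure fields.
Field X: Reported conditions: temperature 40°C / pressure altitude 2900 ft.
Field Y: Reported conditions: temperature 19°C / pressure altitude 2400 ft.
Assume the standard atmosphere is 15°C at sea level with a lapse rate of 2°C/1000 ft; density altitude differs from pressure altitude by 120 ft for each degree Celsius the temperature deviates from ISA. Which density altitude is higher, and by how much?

Field X: ISA temp = 9.2°C, deviation +30.8°C, DA = 2900 + 120 × 30.8 = 6596 ft.
Field Y: ISA temp = 10.2°C, deviation +8.8°C, DA = 2400 + 120 × 8.8 = 3456 ft.
Field X is higher by 6596 − 3456 = 3140 ft.

Field X by 3140 ft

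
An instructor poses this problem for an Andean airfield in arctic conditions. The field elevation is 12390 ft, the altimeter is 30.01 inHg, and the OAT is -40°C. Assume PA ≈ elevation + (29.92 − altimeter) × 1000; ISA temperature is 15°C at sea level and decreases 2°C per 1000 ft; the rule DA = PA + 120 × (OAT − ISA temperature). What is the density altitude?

Pressure altitude = 12390 + (29.92 − 30.01) × 1000 = 12390 + (-90) = 12300 ft.
ISA temperature at 12300 ft = 15 − 2 × (12300/1000) = -9.6°C.
ISA deviation = -40 − (-9.6) = -30.4°C.
Density altitude = 12300 + 120 × (-30.4) = 8652 ft.

8652 ft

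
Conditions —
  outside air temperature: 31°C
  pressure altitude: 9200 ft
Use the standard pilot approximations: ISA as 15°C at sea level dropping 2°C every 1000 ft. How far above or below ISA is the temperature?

ISA temperature at 9200 ft = 15 − 2 × (9200/1000) = -3.4°C.
Deviation = OAT − ISA = 31 − (-3.4) = +34.4°C.

ISA+34.4°C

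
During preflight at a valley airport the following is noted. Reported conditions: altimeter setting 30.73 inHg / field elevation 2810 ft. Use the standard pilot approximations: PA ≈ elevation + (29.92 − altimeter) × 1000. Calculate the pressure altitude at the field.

Pressure correction = (29.92 − 30.73) × 1000 = -810 ft.
Pressure altitude = 2810 + (-810) = 2000 ft.

2000 ft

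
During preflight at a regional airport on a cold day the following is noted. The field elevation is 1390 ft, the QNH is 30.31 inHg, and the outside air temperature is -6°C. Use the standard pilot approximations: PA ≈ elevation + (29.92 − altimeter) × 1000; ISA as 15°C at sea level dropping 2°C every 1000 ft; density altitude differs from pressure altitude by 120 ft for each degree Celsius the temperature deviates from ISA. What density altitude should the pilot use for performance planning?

-1280 ft

Pressure altitude = 1390 + (29.92 − 30.31) × 1000 = 1390 + (-390) = 1000 ft.
ISA temperature at 1000 ft = 15 − 2 × (1000/1000) = 13°C.
ISA deviation = -6 − 13 = -19°C.
Density altitude = 1000 + 120 × (-19) = -1280 ft.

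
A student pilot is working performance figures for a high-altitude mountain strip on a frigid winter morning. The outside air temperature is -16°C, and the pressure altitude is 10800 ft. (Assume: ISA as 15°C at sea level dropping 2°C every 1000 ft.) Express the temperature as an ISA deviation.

ISA-9.4°C

ISA temperature at 10800 ft = 15 − 2 × (10800/1000) = -6.6°C.
Deviation = OAT − ISA = -16 − (-6.6) = -9.4°C.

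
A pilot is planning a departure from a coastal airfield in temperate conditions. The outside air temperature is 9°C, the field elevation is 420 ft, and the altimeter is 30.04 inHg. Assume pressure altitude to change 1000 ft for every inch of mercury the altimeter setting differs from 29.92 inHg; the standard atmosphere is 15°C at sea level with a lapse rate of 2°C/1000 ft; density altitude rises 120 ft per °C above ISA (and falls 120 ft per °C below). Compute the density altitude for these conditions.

Pressure altitude = 420 + (29.92 − 30.04) × 1000 = 420 + (-120) = 300 ft.
ISA temperature at 300 ft = 15 − 2 × (300/1000) = 14.4°C.
ISA deviation = 9 − 14.4 = -5.4°C.
Density altitude = 300 + 120 × (-5.4) = -348 ft.

-348 ft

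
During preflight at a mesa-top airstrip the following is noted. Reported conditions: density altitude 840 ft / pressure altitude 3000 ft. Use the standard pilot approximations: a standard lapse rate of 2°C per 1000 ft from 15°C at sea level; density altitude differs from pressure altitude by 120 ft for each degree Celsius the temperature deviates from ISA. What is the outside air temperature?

Density altitude − pressure altitude = 840 − 3000 = -2160 ft.
At 120 ft/°C that is an ISA deviation of -2160/120 = -18°C.
ISA temperature at 3000 ft = 15 − 2 × (3000/1000) = 9°C.
OAT = ISA + deviation = 9 + (-18) = -9°C.

-9°C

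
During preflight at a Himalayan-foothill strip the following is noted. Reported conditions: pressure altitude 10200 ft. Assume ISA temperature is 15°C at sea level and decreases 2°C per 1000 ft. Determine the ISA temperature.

-5.4°C

ISA temperature = 15 − 2 × (10200/1000) = 15 − 20.4 = -5.4°C.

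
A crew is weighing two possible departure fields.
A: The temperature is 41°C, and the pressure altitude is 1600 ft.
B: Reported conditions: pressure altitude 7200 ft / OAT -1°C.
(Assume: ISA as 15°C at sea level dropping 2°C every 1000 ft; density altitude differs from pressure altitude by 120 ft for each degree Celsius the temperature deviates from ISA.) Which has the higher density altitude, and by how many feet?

A: ISA temp = 11.8°C, deviation +29.2°C, DA = 1600 + 120 × 29.2 = 5104 ft.
B: ISA temp = 0.6°C, deviation -1.6°C, DA = 7200 + 120 × (-1.6) = 7008 ft.
B is higher by 7008 − 5104 = 1904 ft.

B by 1904 ft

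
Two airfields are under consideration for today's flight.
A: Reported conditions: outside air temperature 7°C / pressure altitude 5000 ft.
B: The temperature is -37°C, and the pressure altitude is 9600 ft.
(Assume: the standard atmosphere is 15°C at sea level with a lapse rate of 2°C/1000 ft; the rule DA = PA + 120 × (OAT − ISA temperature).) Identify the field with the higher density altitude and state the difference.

B by 424 ft

A: ISA temp = 5°C, deviation +2°C, DA = 5000 + 120 × 2 = 5240 ft.
B: ISA temp = -4.2°C, deviation -32.8°C, DA = 9600 + 120 × (-32.8) = 5664 ft.
B is higher by 5664 − 5240 = 424 ft.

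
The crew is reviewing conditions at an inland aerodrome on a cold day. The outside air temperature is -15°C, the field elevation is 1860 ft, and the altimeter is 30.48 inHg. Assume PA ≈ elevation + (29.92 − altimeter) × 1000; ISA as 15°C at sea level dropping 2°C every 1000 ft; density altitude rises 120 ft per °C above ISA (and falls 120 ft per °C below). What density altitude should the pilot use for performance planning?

Pressure altitude = 1860 + (29.92 − 30.48) × 1000 = 1860 + (-560) = 1300 ft.
ISA temperature at 1300 ft = 15 − 2 × (1300/1000) = 12.4°C.
ISA deviation = -15 − 12.4 = -27.4°C.
Density altitude = 1300 + 120 × (-27.4) = -1988 ft.

-1988 ft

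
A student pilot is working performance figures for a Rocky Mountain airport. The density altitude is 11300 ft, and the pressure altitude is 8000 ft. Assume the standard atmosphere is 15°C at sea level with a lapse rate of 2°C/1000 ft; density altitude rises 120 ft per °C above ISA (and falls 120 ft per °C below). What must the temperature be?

Density altitude − pressure altitude = 11300 − 8000 = +3300 ft.
At 120 ft/°C that is an ISA deviation of 3300/120 = +27.5°C.
ISA temperature at 8000 ft = 15 − 2 × (8000/1000) = -1°C.
OAT = ISA + deviation = -1 + (+27.5) = 26.5°C.

26.5°C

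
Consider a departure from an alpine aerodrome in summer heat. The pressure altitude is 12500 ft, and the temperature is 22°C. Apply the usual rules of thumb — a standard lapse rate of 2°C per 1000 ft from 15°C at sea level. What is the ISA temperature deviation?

ISA+32°C

ISA temperature at 12500 ft = 15 − 2 × (12500/1000) = -10°C.
Deviation = OAT − ISA = 22 − (-10) = +32°C.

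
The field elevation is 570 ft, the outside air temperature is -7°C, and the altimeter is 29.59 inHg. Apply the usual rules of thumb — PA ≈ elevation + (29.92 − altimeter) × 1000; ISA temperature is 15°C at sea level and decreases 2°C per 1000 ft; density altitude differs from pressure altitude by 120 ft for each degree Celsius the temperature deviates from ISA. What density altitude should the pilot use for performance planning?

-1524 ft

Pressure altitude = 570 + (29.92 − 29.59) × 1000 = 570 + (+330) = 900 ft.
ISA temperature at 900 ft = 15 − 2 × (900/1000) = 13.2°C.
ISA deviation = -7 − 13.2 = -20.2°C.
Density altitude = 900 + 120 × (-20.2) = -1524 ft.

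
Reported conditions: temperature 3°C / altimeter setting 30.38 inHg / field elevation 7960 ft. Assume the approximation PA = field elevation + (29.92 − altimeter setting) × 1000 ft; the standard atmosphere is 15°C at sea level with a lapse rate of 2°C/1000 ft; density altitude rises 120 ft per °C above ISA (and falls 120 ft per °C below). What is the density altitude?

7860 ft

Pressure altitude = 7960 + (29.92 − 30.38) × 1000 = 7960 + (-460) = 7500 ft.
ISA temperature at 7500 ft = 15 − 2 × (7500/1000) = 0°C.
ISA deviation = 3 − 0 = +3°C.
Density altitude = 7500 + 120 × (3) = 7860 ft.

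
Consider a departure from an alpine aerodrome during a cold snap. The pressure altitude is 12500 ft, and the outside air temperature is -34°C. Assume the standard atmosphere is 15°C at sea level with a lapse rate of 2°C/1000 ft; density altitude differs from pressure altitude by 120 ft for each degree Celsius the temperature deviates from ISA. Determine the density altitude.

ISA temperature at 12500 ft = 15 − 2 × (12500/1000) = -10°C.
ISA deviation = -34 − (-10) = -24°C.
Density altitude = 12500 + 120 × (-24) = 12500 + (-2880) = 9620 ft.

9620 ft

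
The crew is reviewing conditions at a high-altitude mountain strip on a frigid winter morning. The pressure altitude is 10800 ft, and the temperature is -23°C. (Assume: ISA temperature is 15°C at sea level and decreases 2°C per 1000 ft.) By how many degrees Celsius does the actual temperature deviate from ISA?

ISA temperature at 10800 ft = 15 − 2 × (10800/1000) = -6.6°C.
Deviation = OAT − ISA = -23 − (-6.6) = -16.4°C.

ISA-16.4°C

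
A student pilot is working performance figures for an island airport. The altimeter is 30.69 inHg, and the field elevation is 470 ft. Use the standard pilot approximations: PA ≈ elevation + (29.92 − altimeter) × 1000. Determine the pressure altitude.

-300 ft

Pressure correction = (29.92 − 30.69) × 1000 = -770 ft.
Pressure altitude = 470 + (-770) = -300 ft.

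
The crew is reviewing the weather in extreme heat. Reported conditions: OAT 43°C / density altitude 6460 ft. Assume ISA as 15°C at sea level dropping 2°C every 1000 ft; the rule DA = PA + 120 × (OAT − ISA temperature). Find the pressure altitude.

DA = PA + 120 × (OAT − (15 − 2·PA/1000)) = PA + 120·OAT − 1800 + 0.24·PA = 1.24·PA + 120·OAT − 1800.
So 1.24·PA = 6460 − 120 × 43 + 1800 = 3100.
PA = 3100 / 1.24 = 2500 ft.

2500 ft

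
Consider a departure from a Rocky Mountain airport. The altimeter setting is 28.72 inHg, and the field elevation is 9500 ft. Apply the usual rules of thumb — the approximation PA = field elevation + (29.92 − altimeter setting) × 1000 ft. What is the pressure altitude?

10700 ft

Pressure correction = (29.92 − 28.72) × 1000 = +1200 ft.
Pressure altitude = 9500 + (+1200) = 10700 ft.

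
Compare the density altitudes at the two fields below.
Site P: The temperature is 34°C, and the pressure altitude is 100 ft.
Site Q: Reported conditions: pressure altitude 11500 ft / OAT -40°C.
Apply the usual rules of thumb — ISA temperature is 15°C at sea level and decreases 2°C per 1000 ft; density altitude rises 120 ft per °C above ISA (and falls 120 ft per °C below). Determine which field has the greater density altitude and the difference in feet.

Site P: ISA temp = 14.8°C, deviation +19.2°C, DA = 100 + 120 × 19.2 = 2404 ft.
Site Q: ISA temp = -8°C, deviation -32°C, DA = 11500 + 120 × (-32) = 7660 ft.
Site Q is higher by 7660 − 2404 = 5256 ft.

Site Q by 5256 ft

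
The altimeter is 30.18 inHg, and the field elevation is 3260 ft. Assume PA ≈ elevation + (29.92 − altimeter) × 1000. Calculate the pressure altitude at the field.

3000 ft

Pressure correction = (29.92 − 30.18) × 1000 = -260 ft.
Pressure altitude = 3260 + (-260) = 3000 ft.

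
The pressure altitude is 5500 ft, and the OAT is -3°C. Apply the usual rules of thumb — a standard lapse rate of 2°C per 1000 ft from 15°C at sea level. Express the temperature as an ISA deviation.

ISA temperature at 5500 ft = 15 − 2 × (5500/1000) = 4°C.
Deviation = OAT − ISA = -3 − 4 = -7°C.

ISA-7°C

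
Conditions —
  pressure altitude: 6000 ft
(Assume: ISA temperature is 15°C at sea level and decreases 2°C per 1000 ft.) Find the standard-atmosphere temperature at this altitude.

ISA temperature = 15 − 2 × (6000/1000) = 15 − 12 = 3°C.

3°C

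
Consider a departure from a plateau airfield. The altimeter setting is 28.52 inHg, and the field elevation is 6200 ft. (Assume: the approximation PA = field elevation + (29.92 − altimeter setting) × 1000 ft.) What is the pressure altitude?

7600 ft

Pressure correction = (29.92 − 28.52) × 1000 = +1400 ft.
Pressure altitude = 6200 + (+1400) = 7600 ft.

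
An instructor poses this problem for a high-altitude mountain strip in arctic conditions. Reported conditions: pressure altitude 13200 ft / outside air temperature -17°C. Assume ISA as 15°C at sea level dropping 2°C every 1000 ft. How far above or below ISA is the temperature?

ISA temperature at 13200 ft = 15 − 2 × (13200/1000) = -11.4°C.
Deviation = OAT − ISA = -17 − (-11.4) = -5.6°C.

ISA-5.6°C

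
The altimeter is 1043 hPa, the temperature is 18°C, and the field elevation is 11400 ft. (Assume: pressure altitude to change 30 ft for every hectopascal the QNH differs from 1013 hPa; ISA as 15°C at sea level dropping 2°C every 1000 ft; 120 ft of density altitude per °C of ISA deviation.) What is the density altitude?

Pressure altitude = 11400 + (1013 − 1043) × 30 = 11400 + (-900) = 10500 ft.
ISA temperature at 10500 ft = 15 − 2 × (10500/1000) = -6°C.
ISA deviation = 18 − (-6) = +24°C.
Density altitude = 10500 + 120 × (24) = 13380 ft.

13380 ft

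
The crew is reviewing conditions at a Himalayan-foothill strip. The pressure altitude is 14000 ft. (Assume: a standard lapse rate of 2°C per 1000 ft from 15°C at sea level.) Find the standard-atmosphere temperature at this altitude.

-13°C

ISA temperature = 15 − 2 × (14000/1000) = 15 − 28 = -13°C.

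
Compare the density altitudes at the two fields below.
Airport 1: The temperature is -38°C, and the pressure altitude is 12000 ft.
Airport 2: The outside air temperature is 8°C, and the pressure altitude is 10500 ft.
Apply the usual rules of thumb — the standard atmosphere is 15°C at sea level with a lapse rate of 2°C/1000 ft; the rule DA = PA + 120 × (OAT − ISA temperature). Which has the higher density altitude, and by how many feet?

Airport 1: ISA temp = -9°C, deviation -29°C, DA = 12000 + 120 × (-29) = 8520 ft.
Airport 2: ISA temp = -6°C, deviation +14°C, DA = 10500 + 120 × 14 = 12180 ft.
Airport 2 is higher by 12180 − 8520 = 3660 ft.

Airport 2 by 3660 ft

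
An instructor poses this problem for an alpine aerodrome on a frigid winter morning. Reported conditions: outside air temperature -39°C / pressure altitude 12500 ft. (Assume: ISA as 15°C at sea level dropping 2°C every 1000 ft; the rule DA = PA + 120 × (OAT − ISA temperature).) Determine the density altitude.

ISA temperature at 12500 ft = 15 − 2 × (12500/1000) = -10°C.
ISA deviation = -39 − (-10) = -29°C.
Density altitude = 12500 + 120 × (-29) = 12500 + (-3480) = 9020 ft.

9020 ft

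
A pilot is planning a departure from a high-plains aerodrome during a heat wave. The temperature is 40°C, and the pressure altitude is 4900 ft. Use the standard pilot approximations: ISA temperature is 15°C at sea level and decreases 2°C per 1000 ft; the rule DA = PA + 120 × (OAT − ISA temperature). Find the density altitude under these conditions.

9076 ft

ISA temperature at 4900 ft = 15 − 2 × (4900/1000) = 5.2°C.
ISA deviation = 40 − 5.2 = +34.8°C.
Density altitude = 4900 + 120 × (34.8) = 4900 + (+4176) = 9076 ft.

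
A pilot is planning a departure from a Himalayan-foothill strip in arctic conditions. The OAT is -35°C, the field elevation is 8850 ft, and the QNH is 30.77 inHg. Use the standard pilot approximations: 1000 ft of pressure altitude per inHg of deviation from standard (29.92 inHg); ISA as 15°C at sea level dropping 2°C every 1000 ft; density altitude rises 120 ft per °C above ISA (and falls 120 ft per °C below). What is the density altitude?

Pressure altitude = 8850 + (29.92 − 30.77) × 1000 = 8850 + (-850) = 8000 ft.
ISA temperature at 8000 ft = 15 − 2 × (8000/1000) = -1°C.
ISA deviation = -35 − (-1) = -34°C.
Density altitude = 8000 + 120 × (-34) = 3920 ft.

3920 ft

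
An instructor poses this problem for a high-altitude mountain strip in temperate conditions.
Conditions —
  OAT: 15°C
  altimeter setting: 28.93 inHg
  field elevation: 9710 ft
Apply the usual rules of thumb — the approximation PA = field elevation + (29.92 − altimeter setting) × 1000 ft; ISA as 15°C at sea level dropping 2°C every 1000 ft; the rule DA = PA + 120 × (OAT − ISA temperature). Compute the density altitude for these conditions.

Pressure altitude = 9710 + (29.92 − 28.93) × 1000 = 9710 + (+990) = 10700 ft.
ISA temperature at 10700 ft = 15 − 2 × (10700/1000) = -6.4°C.
ISA deviation = 15 − (-6.4) = +21.4°C.
Density altitude = 10700 + 120 × (21.4) = 13268 ft.

13268 ft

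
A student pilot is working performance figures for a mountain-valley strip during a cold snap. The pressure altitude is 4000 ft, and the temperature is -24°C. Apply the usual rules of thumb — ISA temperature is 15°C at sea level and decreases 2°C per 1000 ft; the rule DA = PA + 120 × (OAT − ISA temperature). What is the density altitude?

ISA temperature at 4000 ft = 15 − 2 × (4000/1000) = 7°C.
ISA deviation = -24 − 7 = -31°C.
Density altitude = 4000 + 120 × (-31) = 4000 + (-3720) = 280 ft.

280 ft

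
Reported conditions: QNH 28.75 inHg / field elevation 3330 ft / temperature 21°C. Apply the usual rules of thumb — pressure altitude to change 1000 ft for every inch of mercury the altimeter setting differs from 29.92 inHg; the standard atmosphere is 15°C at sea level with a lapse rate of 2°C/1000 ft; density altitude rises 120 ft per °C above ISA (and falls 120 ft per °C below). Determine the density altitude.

6300 ft

Pressure altitude = 3330 + (29.92 − 28.75) × 1000 = 3330 + (+1170) = 4500 ft.
ISA temperature at 4500 ft = 15 − 2 × (4500/1000) = 6°C.
ISA deviation = 21 − 6 = +15°C.
Density altitude = 4500 + 120 × (15) = 6300 ft.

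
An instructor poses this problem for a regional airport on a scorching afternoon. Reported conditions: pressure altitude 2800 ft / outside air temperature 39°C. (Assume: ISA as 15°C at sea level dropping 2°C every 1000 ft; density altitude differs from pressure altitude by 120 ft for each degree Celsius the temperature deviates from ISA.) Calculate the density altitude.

ISA temperature at 2800 ft = 15 − 2 × (2800/1000) = 9.4°C.
ISA deviation = 39 − 9.4 = +29.6°C.
Density altitude = 2800 + 120 × (29.6) = 2800 + (+3552) = 6352 ft.

6352 ft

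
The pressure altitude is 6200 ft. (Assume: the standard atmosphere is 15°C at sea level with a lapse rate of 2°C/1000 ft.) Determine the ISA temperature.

2.6°C

ISA temperature = 15 − 2 × (6200/1000) = 15 − 12.4 = 2.6°C.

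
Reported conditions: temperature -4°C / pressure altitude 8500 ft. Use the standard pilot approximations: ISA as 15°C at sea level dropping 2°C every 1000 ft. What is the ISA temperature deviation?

ISA temperature at 8500 ft = 15 − 2 × (8500/1000) = -2°C.
Deviation = OAT − ISA = -4 − (-2) = -2°C.

ISA-2°C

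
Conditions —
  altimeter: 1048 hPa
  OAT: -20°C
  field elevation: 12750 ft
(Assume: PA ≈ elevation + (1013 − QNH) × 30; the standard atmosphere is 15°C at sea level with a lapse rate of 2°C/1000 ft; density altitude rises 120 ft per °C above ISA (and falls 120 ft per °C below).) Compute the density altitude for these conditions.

10308 ft

Pressure altitude = 12750 + (1013 − 1048) × 30 = 12750 + (-1050) = 11700 ft.
ISA temperature at 11700 ft = 15 − 2 × (11700/1000) = -8.4°C.
ISA deviation = -20 − (-8.4) = -11.6°C.
Density altitude = 11700 + 120 × (-11.6) = 10308 ft.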